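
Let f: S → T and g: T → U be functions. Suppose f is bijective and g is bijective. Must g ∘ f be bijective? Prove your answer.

Injectivity: if g(f(a)) = g(f(b)) then f(a) = f(b) (g injective) so a = b (f injective).
Surjectivity: for c ∈ U pick b with g(b) = c, then a with f(a) = b; then (g ∘ f)(a) = c.
Hence g ∘ f is bijective.

bijective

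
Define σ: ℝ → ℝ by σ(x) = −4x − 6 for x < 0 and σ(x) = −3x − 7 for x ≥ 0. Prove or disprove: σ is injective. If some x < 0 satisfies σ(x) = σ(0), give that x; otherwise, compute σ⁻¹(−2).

-1

Both pieces are strictly decreasing (slopes −4 and −3), so each is injective on its own interval.
The left piece maps (−∞, 0) onto (−6, ∞); the right piece maps [0, ∞) onto (−∞, −7].
These images are disjoint, so no value is attained by both pieces. So σ is injective.
Because the two images are disjoint, no x < 0 has σ(x) = σ(0), so we compute σ⁻¹(−2): −2 lies in (−6, ∞), so solve −4x − 6 = −2: x = (−2 + 6)/(−4) = −1.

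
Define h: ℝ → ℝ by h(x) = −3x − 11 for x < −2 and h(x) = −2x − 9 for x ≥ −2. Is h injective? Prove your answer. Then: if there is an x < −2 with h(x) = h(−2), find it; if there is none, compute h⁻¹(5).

Both pieces are strictly decreasing (slopes −3 and −2), so each is injective on its own interval.
The left piece maps (−∞, −2) onto (−5, ∞); the right piece maps [−2, ∞) onto (−∞, −5].
These images are disjoint, so no value is attained by both pieces. Therefore h is injective.
Because the two images are disjoint, no x < −2 has h(x) = h(−2), so we compute h⁻¹(5): 5 lies in (−5, ∞), so solve −3x − 11 = 5: x = (5 + 11)/(−3) = −16/3.

-16/3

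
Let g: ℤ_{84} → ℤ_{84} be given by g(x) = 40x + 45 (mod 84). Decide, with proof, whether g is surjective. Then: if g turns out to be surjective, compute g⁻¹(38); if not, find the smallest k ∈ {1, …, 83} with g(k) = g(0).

21

Since gcd(40, 84) = 4, we have 40x ≡ 0 (mod 4) for all x, so g(x) ≡ 1 (mod 4).
But 0 ≢ 1 (mod 4), so 0 ∈ ℤ_{84} has no preimage. Thus g is not surjective.
Since g is not surjective, we find the least positive k with g(k) = g(0): this means 40k ≡ 0 (mod 84), i.e. 84 ∣ 40k. Since gcd(40, 84) = 4, dividing through by 4 this holds exactly when 21 ∣ 10k, and as gcd(10, 21) = 1, exactly when 21 ∣ k.
The smallest positive such k is 21.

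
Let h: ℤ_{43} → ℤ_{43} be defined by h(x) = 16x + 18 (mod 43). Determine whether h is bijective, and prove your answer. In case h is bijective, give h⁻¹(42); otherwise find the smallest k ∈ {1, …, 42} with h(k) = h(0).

23

If h(s) = h(t), then 16s ≡ 16t (mod 43). Because gcd(16, 43) = 1, we may cancel 16 to get s ≡ t (mod 43).
We now compute 16⁻¹ mod 43 explicitly. Euclid's algorithm: 43 = 2·16 + 11, 16 = 1·11 + 5, 11 = 2·5 + 1; back-substituting gives 1 = 35·16 − 13·43, so 16⁻¹ ≡ 35 (mod 43).
Then y ↦ 35(y − 18) is a two-sided inverse to h, so every y ∈ ℤ_{43} has a preimage.
Hence h is bijective.
Since h is bijective, we compute h⁻¹(42): solve 16x + 18 ≡ 42 (mod 43), i.e. 16x ≡ 24 (mod 43).
Multiplying by 16⁻¹ = 35 gives x ≡ 35·24 = 840 = 19·43 + 23 ≡ 23 (mod 43).
Check: h(23) = 16·23 + 18 = 386 = 8·43 + 42 ≡ 42 (mod 43).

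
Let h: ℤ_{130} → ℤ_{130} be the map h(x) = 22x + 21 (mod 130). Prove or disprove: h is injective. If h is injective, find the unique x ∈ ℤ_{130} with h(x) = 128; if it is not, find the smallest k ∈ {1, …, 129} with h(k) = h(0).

We have gcd(22, 130) = 2 > 1. Taking x_1 = 0 and x_2 = 65: h(0) = 21 and h(65) = 22·65 + 21 = 1451 ≡ 21 (mod 130).
So h(0) = h(65) while 0 ≠ 65, therefore h is not injective.
Since h is not injective, we find the least positive k with h(k) = h(0): this means 22k ≡ 0 (mod 130), i.e. 130 ∣ 22k. Since gcd(22, 130) = 2, dividing through by 2 this holds exactly when 65 ∣ 11k, and as gcd(11, 65) = 1, exactly when 65 ∣ k.
The smallest positive such k is 65.

65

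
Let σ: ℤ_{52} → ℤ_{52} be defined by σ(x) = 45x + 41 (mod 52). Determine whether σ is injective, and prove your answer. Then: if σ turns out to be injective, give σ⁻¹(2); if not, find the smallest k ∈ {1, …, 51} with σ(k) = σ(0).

Suppose σ(s) = σ(t) in ℤ_{52}. Then 45s + 41 ≡ 45t + 41 (mod 52), therefore 45(s − t) ≡ 0 (mod 52).
Since gcd(45, 52) = 1, 45 is invertible modulo 52, so s − t ≡ 0 (mod 52), i.e. s = t.
So σ is injective.
We now compute 45⁻¹ mod 52 explicitly. Euclid's algorithm: 52 = 1·45 + 7, 45 = 6·7 + 3, 7 = 2·3 + 1; back-substituting gives 1 = 37·45 − 32·52, so 45⁻¹ ≡ 37 (mod 52).
Since σ is injective, we compute σ⁻¹(2): solve 45x + 41 ≡ 2 (mod 52), i.e. 45x ≡ 13 (mod 52).
Multiplying by 45⁻¹ = 37 gives x ≡ 37·13 = 481 = 9·52 + 13 ≡ 13 (mod 52).
Check: σ(13) = 45·13 + 41 = 626 = 12·52 + 2 ≡ 2 (mod 52).

13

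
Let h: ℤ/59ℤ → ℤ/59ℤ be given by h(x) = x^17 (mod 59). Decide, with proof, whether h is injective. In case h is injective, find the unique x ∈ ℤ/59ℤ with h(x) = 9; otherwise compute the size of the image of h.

17

Since 59 is prime, the nonzero elements of ℤ/59ℤ form a cyclic group of order 58.
As gcd(17, 58) = 1, raising to the 17th power is a bijection on this group: if x_1^17 ≡ x_2^17 then (x_1x_2^{−1})^17 = 1, and the only element of order dividing gcd(17, 58) = 1 is 1, so x_1 = x_2.
With h(0) = 0 this makes h injective on all of ℤ/59ℤ, hence bijective (finite equal-size domain and codomain). In particular h is injective.
Since h is injective, we find the preimage of 9. The inverse of x ↦ x^17 on (ℤ/59ℤ)^× is x ↦ x^41, because 17·41 = 697 = 12·58 + 1 ≡ 1 (mod 58) and x^{58} = 1 for x ≠ 0 (Fermat). So h⁻¹(9) = 9^41 mod 59.
Repeated squaring mod 59: 9^1 ≡ 9, 9^2 ≡ 9² = 81 ≡ 22, 9^4 ≡ 22² = 484 ≡ 12, 9^8 ≡ 12² = 144 ≡ 26, 9^16 ≡ 26² = 676 ≡ 27, 9^32 ≡ 27² = 729 ≡ 21. Since 41 = 32 + 8 + 1, 9^41 ≡ 21·26·9: 21·26 = 546 ≡ 15, then 15·9 = 135 ≡ 17. So 9^41 ≡ 17 (mod 59).
Hence h⁻¹(9) = 17.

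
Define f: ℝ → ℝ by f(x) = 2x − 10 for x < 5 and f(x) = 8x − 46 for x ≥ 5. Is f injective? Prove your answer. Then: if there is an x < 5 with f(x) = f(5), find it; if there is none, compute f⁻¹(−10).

2

Both pieces are strictly increasing (slopes 2 and 8), so each is injective on its own interval.
The left piece maps (−∞, 5) onto (−∞, 0); the right piece maps [5, ∞) onto [−6, ∞).
These images overlap. In particular f(5) = −6 (right piece), and solving 2x − 10 = −6 on the left piece gives x = 2 < 5.
So f(2) = f(5) with 2 ≠ 5, and f is not injective. This x = 2 is the requested value below 5.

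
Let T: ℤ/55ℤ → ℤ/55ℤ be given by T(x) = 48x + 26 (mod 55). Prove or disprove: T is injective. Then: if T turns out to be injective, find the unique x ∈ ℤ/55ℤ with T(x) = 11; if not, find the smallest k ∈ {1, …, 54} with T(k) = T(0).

By definition, T is injective if T(s) = T(t) implies s = t.
Suppose T(s) = T(t) in ℤ/55ℤ. Then 48s + 26 ≡ 48t + 26 (mod 55), thus 48(s − t) ≡ 0 (mod 55).
Since gcd(48, 55) = 1, 48 is invertible modulo 55, hence s − t ≡ 0 (mod 55), i.e. s = t.
Therefore T is injective.
We now compute 48⁻¹ mod 55 explicitly. Euclid's algorithm: 55 = 1·48 + 7, 48 = 6·7 + 6, 7 = 1·6 + 1; back-substituting gives 1 = 47·48 − 41·55, so 48⁻¹ ≡ 47 (mod 55).
Since T is injective, we find T⁻¹(11): we need 48x ≡ 11 − 26 ≡ 40 (mod 55). Using 48⁻¹ = 47: x ≡ 47·40 = 1880 = 34·55 + 10, so x = 10.
Check: T(10) = 48·10 + 26 = 506 = 9·55 + 11 ≡ 11 (mod 55).

10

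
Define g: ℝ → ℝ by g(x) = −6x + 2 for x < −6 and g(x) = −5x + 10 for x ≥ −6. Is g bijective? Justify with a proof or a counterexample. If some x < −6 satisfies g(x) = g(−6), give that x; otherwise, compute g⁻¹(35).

Both pieces are strictly decreasing (slopes −6 and −5), so each is injective on its own interval.
The left piece maps (−∞, −6) onto (38, ∞); the right piece maps [−6, ∞) onto (−∞, 40].
These images overlap. In particular g(−6) = 40 (right piece), and solving −6x + 2 = 40 on the left piece gives x = −19/3 < −6.
So g(−19/3) = g(−6) with −19/3 ≠ −6, and g is not injective, hence not bijective. This x = −19/3 is the requested value below −6.

-19/3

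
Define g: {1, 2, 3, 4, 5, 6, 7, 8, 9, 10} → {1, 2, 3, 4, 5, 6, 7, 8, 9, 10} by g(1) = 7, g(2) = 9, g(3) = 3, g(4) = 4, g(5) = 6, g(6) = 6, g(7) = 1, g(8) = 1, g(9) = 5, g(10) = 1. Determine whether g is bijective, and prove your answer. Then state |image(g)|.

7

g(5) = 6 = g(6) with 5 ≠ 6, so g is not injective, hence not bijective.
The image of g is {1, 3, 4, 5, 6, 7, 9}, which has 7 elements.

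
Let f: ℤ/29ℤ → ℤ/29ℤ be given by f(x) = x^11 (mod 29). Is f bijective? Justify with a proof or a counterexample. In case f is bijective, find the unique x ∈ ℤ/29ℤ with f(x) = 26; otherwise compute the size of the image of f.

21

Since 29 is prime, the nonzero elements of ℤ/29ℤ form a cyclic group of order 28.
As gcd(11, 28) = 1, raising to the 11th power is a bijection on this group: if a^11 ≡ b^11 then (ab^{−1})^11 = 1, and the only element of order dividing gcd(11, 28) = 1 is 1, so a = b.
With f(0) = 0 this makes f injective on all of ℤ/29ℤ, hence bijective (finite equal-size domain and codomain). In particular f is bijective.
Since f is bijective, we find the preimage of 26. The inverse of x ↦ x^11 on (ℤ/29ℤ)^× is x ↦ x^23, because 11·23 = 253 = 9·28 + 1 ≡ 1 (mod 28) and x^{28} = 1 for x ≠ 0 (Fermat). So f⁻¹(26) = 26^23 mod 29.
Repeated squaring mod 29: 26^1 ≡ 26, 26^2 ≡ 26² = 676 ≡ 9, 26^4 ≡ 9² = 81 ≡ 23, 26^8 ≡ 23² = 529 ≡ 7, 26^16 ≡ 7² = 49 ≡ 20. Since 23 = 16 + 4 + 2 + 1, 26^23 ≡ 20·23·9·26: 20·23 = 460 ≡ 25, then 25·9 = 225 ≡ 22, then 22·26 = 572 ≡ 21. So 26^23 ≡ 21 (mod 29).
Hence f⁻¹(26) = 21.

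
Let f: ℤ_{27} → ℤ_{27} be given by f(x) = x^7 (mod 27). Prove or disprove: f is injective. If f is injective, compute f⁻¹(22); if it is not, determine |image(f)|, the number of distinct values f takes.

f(0) = 0^7 = 0.
f(3): Repeated squaring mod 27: 3^1 ≡ 3, 3^2 ≡ 3² = 9, 3^4 ≡ 9² = 81 ≡ 0. Since 7 = 4 + 2 + 1, 3^7 ≡ 0·9·3: 0·9 = 0, then 0·3 = 0. So 3^7 ≡ 0 (mod 27).
So f(0) = f(3) = 0 while 0 ≠ 3, thus f is not injective.
Since f is not injective, we determine |image(f)|. Computing x^7 mod 27 for each x (by repeated squaring, reducing mod 27 at every step), the values f(0), f(1), …, f(26) are: 0, 1, 20, 0, 22, 14, 0, 16, 8, 0, 10, 2, 0, 4, 23, 0, 25, 17, 0, 19, 11, 0, 13, 5, 0, 7, 26.
The distinct values are {0, 1, 2, 4, 5, 7, 8, 10, 11, 13, 14, 16, 17, 19, 20, 22, 23, 25, 26}; there are 19 of them.

19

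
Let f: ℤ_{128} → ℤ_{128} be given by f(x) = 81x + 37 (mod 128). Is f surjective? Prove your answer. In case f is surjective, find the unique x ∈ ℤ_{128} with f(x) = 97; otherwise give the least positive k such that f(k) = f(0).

Recall that f is surjective if every y in the codomain equals f(x) for some x in the domain.
Since gcd(81, 128) = 1, 81 is invertible modulo 128. Euclid's algorithm: 128 = 1·81 + 47, 81 = 1·47 + 34, 47 = 1·34 + 13, 34 = 2·13 + 8, 13 = 1·8 + 5, 8 = 1·5 + 3, 5 = 1·3 + 2, 3 = 1·2 + 1; back-substituting gives 1 = 49·81 − 31·128, so 81⁻¹ ≡ 49 (mod 128).
Then y ↦ 49(y − 37) is a two-sided inverse to f, so every y ∈ ℤ_{128} has a preimage.
Thus f is surjective.
Since f is surjective, we find f⁻¹(97): we need 81x ≡ 97 − 37 ≡ 60 (mod 128). Using 81⁻¹ = 49: x ≡ 49·60 = 2940 = 22·128 + 124, so x = 124.
Check: f(124) = 81·124 + 37 = 10081 = 78·128 + 97 ≡ 97 (mod 128).

124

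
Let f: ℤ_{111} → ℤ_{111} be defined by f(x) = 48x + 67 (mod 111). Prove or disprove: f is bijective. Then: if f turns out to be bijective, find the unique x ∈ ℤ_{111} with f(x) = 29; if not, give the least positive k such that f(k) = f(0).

We have gcd(48, 111) = 3 > 1. Taking u = 0 and v = 37: f(0) = 67 and f(37) = 48·37 + 67 = 1843 ≡ 67 (mod 111).
So f(0) = f(37) while 0 ≠ 37, so f is not injective, hence not bijective.
Since f is not bijective, we find the least positive k with f(k) = f(0): this means 48k ≡ 0 (mod 111), i.e. 111 ∣ 48k. Since gcd(48, 111) = 3, dividing through by 3 this holds exactly when 37 ∣ 16k, and as gcd(16, 37) = 1, exactly when 37 ∣ k.
The smallest positive such k is 37.

37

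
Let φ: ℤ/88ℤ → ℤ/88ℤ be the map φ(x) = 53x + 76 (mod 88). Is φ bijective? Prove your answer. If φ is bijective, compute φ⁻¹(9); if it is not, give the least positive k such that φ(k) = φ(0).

Recall that injectivity means: for all x_1, x_2 in the domain, φ(x_1) = φ(x_2) implies x_1 = x_2.
If φ(x_1) = φ(x_2), then 53x_1 ≡ 53x_2 (mod 88). Because gcd(53, 88) = 1, we may cancel 53 to get x_1 ≡ x_2 (mod 88).
We now compute 53⁻¹ mod 88 explicitly. Euclid's algorithm: 88 = 1·53 + 35, 53 = 1·35 + 18, 35 = 1·18 + 17, 18 = 1·17 + 1; back-substituting gives 1 = 5·53 − 3·88, so 53⁻¹ ≡ 5 (mod 88).
Then y ↦ 5(y − 76) is a two-sided inverse to φ, so every y ∈ ℤ/88ℤ has a preimage.
Therefore φ is bijective.
Since φ is bijective, we compute φ⁻¹(9): solve 53x + 76 ≡ 9 (mod 88), i.e. 53x ≡ 21 (mod 88).
Multiplying by 53⁻¹ = 5 gives x ≡ 5·21 = 105 = 1·88 + 17 ≡ 17 (mod 88).
Check: φ(17) = 53·17 + 76 = 977 = 11·88 + 9 ≡ 9 (mod 88).

17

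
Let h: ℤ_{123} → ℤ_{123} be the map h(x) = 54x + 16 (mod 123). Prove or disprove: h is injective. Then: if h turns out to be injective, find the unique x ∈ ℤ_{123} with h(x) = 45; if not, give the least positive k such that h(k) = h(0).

We have gcd(54, 123) = 3 > 1. Taking a = 0 and b = 41: h(0) = 16 and h(41) = 54·41 + 16 = 2230 ≡ 16 (mod 123).
So h(0) = h(41) while 0 ≠ 41, hence h is not injective.
Since h is not injective, we find the least positive k with h(k) = h(0): this means 54k ≡ 0 (mod 123), i.e. 123 ∣ 54k. Since gcd(54, 123) = 3, dividing through by 3 this holds exactly when 41 ∣ 18k, and as gcd(18, 41) = 1, exactly when 41 ∣ k.
The smallest positive such k is 41.

41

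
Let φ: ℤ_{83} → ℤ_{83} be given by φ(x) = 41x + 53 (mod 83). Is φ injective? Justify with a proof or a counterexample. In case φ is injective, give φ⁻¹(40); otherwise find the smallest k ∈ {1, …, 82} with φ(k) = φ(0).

Suppose φ(a) = φ(b) in ℤ_{83}. Then 41a + 53 ≡ 41b + 53 (mod 83), hence 41(a − b) ≡ 0 (mod 83).
Since gcd(41, 83) = 1, 41 is invertible modulo 83, therefore a − b ≡ 0 (mod 83), i.e. a = b.
Therefore φ is injective.
We now compute 41⁻¹ mod 83 explicitly. Euclid's algorithm: 83 = 2·41 + 1; back-substituting gives 1 = 81·41 − 40·83, so 41⁻¹ ≡ 81 (mod 83).
Since φ is injective, we find φ⁻¹(40): we need 41x ≡ 40 − 53 ≡ 70 (mod 83). Using 41⁻¹ = 81: x ≡ 81·70 = 5670 = 68·83 + 26, so x = 26.
Check: φ(26) = 41·26 + 53 = 1119 = 13·83 + 40 ≡ 40 (mod 83).

26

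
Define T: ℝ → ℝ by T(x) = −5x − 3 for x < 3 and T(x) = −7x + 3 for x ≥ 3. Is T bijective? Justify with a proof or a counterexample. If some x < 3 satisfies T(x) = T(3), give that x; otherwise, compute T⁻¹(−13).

2

Both pieces are strictly decreasing (slopes −5 and −7), so each is injective on its own interval.
The left piece maps (−∞, 3) onto (−18, ∞); the right piece maps [3, ∞) onto (−∞, −18].
Since −18 = −18, the images partition ℝ: T is injective and surjective, hence bijective.
Because the two images are disjoint, no x < 3 has T(x) = T(3), so we compute T⁻¹(−13): −13 lies in (−18, ∞), so solve −5x − 3 = −13: x = (−13 + 3)/(−5) = 2.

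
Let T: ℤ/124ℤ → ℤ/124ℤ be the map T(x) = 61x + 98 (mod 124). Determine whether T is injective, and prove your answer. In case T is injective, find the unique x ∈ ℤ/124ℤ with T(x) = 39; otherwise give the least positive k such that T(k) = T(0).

121

By definition, T is injective when T(x_1) = T(x_2) forces x_1 = x_2.
Suppose T(x_1) = T(x_2) in ℤ/124ℤ. Then 61x_1 + 98 ≡ 61x_2 + 98 (mod 124), thus 61(x_1 − x_2) ≡ 0 (mod 124).
Since gcd(61, 124) = 1, 61 is invertible modulo 124, so x_1 − x_2 ≡ 0 (mod 124), i.e. x_1 = x_2.
Hence T is injective.
We now compute 61⁻¹ mod 124 explicitly. Euclid's algorithm: 124 = 2·61 + 2, 61 = 30·2 + 1; back-substituting gives 1 = 61·61 − 30·124, so 61⁻¹ ≡ 61 (mod 124).
Since T is injective, we find T⁻¹(39): we need 61x ≡ 39 − 98 ≡ 65 (mod 124). Using 61⁻¹ = 61: x ≡ 61·65 = 3965 = 31·124 + 121, so x = 121.
Check: T(121) = 61·121 + 98 = 7479 = 60·124 + 39 ≡ 39 (mod 124).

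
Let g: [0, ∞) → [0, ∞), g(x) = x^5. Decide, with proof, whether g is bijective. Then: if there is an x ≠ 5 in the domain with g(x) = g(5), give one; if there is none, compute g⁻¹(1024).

4

On [0, ∞), x ↦ x^5 is strictly increasing (injective) and for any y ∈ [0, ∞) the 5th root y^{1/5} lies in [0, ∞) (surjective). So g is bijective.
Since x ↦ x^5 is strictly increasing on [0, ∞), it is injective there, so no x ≠ 5 in the domain has g(x) = g(5). We therefore compute g⁻¹(1024) = 1024^{1/5} = 4 (indeed 4^5 = 1024).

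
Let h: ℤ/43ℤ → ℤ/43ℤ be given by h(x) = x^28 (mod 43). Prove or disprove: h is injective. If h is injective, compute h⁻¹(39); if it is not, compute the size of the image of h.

4

h(1) = 1^28 = 1.
h(2): Repeated squaring mod 43: 2^1 ≡ 2, 2^2 ≡ 2² = 4, 2^4 ≡ 4² = 16, 2^8 ≡ 16² = 256 ≡ 41, 2^16 ≡ 41² = 1681 ≡ 4. Since 28 = 16 + 8 + 4, 2^28 ≡ 4·41·16: 4·41 = 164 ≡ 35, then 35·16 = 560 ≡ 1. So 2^28 ≡ 1 (mod 43).
So h(1) = h(2) = 1 while 1 ≠ 2, thus h is not injective.
Since h is not injective, we determine |image(h)|. Computing x^28 mod 43 for each x (by repeated squaring, reducing mod 43 at every step), the values h(0), h(1), …, h(42) are: 0, 1, 1, 6, 1, 6, 6, 36, 1, 36, 6, 1, 6, 36, 36, 36, 1, 36, 36, 6, 6, 1, 1, 6, 6, 36, 36, 1, 36, 36, 36, 6, 1, 6, 36, 1, 36, 6, 6, 1, 6, 1, 1.
The distinct values are {0, 1, 6, 36}; there are 4 of them.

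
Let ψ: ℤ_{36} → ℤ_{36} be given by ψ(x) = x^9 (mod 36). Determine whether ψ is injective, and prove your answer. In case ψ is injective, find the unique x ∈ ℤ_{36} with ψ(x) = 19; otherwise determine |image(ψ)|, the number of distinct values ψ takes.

9

ψ(0) = 0^9 = 0.
ψ(6): Repeated squaring mod 36: 6^1 ≡ 6, 6^2 ≡ 6² = 36 ≡ 0, 6^4 ≡ 0² = 0, 6^8 ≡ 0² = 0. Since 9 = 8 + 1, 6^9 ≡ 0·6: 0·6 = 0. So 6^9 ≡ 0 (mod 36).
So ψ(0) = ψ(6) = 0 while 0 ≠ 6, hence ψ is not injective.
Since ψ is not injective, we determine |image(ψ)|. Computing x^9 mod 36 for each x (by repeated squaring, reducing mod 36 at every step), the values ψ(0), ψ(1), …, ψ(35) are: 0, 1, 8, 27, 28, 17, 0, 19, 8, 9, 28, 35, 0, 1, 8, 27, 28, 17, 0, 19, 8, 9, 28, 35, 0, 1, 8, 27, 28, 17, 0, 19, 8, 9, 28, 35.
The distinct values are {0, 1, 8, 9, 17, 19, 27, 28, 35}; there are 9 of them.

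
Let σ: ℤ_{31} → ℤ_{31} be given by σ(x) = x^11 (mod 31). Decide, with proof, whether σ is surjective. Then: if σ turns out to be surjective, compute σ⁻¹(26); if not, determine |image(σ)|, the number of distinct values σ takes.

Since 31 is prime, the nonzero elements of ℤ_{31} form a cyclic group of order 30.
As gcd(11, 30) = 1, raising to the 11th power is a bijection on this group: if a^11 ≡ b^11 then (ab^{−1})^11 = 1, and the only element of order dividing gcd(11, 30) = 1 is 1, so a = b.
With σ(0) = 0 this makes σ injective on all of ℤ_{31}, hence bijective (finite equal-size domain and codomain). In particular σ is surjective.
Since σ is surjective, we find the preimage of 26. The inverse of x ↦ x^11 on (ℤ_{31})^× is x ↦ x^11, because 11·11 = 121 = 4·30 + 1 ≡ 1 (mod 30) and x^{30} = 1 for x ≠ 0 (Fermat). So σ⁻¹(26) = 26^11 mod 31.
Repeated squaring mod 31: 26^1 ≡ 26, 26^2 ≡ 26² = 676 ≡ 25, 26^4 ≡ 25² = 625 ≡ 5, 26^8 ≡ 5² = 25. Since 11 = 8 + 2 + 1, 26^11 ≡ 25·25·26: 25·25 = 625 ≡ 5, then 5·26 = 130 ≡ 6. So 26^11 ≡ 6 (mod 31).
Hence σ⁻¹(26) = 6.

6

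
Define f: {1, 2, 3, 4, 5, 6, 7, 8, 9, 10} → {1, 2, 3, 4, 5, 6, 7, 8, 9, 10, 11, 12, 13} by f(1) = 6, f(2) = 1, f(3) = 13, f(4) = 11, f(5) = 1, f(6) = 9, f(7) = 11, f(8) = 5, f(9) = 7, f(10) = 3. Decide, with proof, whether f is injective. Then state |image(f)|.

f(2) = 1 = f(5) with 2 ≠ 5, so f is not injective.
The image of f is {1, 3, 5, 6, 7, 9, 11, 13}, which has 8 elements.

8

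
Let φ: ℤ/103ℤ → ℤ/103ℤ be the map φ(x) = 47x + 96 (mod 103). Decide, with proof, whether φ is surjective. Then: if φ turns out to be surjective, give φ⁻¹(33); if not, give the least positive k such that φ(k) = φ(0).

By definition, surjectivity means every element of the codomain has a preimage under φ.
Since gcd(47, 103) = 1, 47 is invertible modulo 103. Euclid's algorithm: 103 = 2·47 + 9, 47 = 5·9 + 2, 9 = 4·2 + 1; back-substituting gives 1 = 57·47 − 26·103, so 47⁻¹ ≡ 57 (mod 103).
Then y ↦ 57(y − 96) is a two-sided inverse to φ, so every y ∈ ℤ/103ℤ has a preimage.
Thus φ is surjective.
Since φ is surjective, we find φ⁻¹(33): we need 47x ≡ 33 − 96 ≡ 40 (mod 103). Using 47⁻¹ = 57: x ≡ 57·40 = 2280 = 22·103 + 14, so x = 14.
Check: φ(14) = 47·14 + 96 = 754 = 7·103 + 33 ≡ 33 (mod 103).

14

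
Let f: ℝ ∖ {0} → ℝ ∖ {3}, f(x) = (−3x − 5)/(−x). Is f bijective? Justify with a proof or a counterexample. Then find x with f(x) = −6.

Suppose f(a) = f(b). Cross-multiplying: (−3a − 5)(−b) = (−3b − 5)(−a).
Expanding both sides and cancelling the symmetric terms leaves −5·(a − b) = 0. Since −5 ≠ 0, a = b. Therefore f is injective.
For any y ≠ 3, solving y(−x) = −3x − 5 for x gives a well-defined x ≠ 0. So f is surjective.
Therefore f is bijective.
Solving f(x) = −6: cross-multiplying gives −3x − 5 = −6(−x), which rearranges to −9x = 5, so x = −5/9.

-5/9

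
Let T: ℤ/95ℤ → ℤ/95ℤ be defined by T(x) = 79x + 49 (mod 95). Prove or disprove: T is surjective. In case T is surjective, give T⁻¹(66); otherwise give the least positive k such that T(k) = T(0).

88

Recall that T is surjective if every y in the codomain equals T(x) for some x in the domain.
Since gcd(79, 95) = 1, 79 is invertible modulo 95. Euclid's algorithm: 95 = 1·79 + 16, 79 = 4·16 + 15, 16 = 1·15 + 1; back-substituting gives 1 = 89·79 − 74·95, so 79⁻¹ ≡ 89 (mod 95).
Then y ↦ 89(y − 49) is a two-sided inverse to T, so every y ∈ ℤ/95ℤ has a preimage.
Thus T is surjective.
Since T is surjective, we find T⁻¹(66): we need 79x ≡ 66 − 49 ≡ 17 (mod 95). Using 79⁻¹ = 89: x ≡ 89·17 = 1513 = 15·95 + 88, so x = 88.
Check: T(88) = 79·88 + 49 = 7001 = 73·95 + 66 ≡ 66 (mod 95).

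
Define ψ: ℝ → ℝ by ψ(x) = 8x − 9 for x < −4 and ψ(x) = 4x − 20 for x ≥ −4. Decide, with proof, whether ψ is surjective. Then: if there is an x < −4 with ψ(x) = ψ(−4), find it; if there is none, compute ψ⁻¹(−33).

-13/4

Both pieces are strictly increasing (slopes 8 and 4), so each is injective on its own interval.
The left piece maps (−∞, −4) onto (−∞, −41); the right piece maps [−4, ∞) onto [−36, ∞).
The union (−∞, −41) ∪ [−36, ∞) omits the interval between −41 and −36; in particular −41 has no preimage. So ψ is not surjective.
Because the two images are disjoint, no x < −4 has ψ(x) = ψ(−4), so we compute ψ⁻¹(−33): −33 lies in [−36, ∞), so solve 4x − 20 = −33: x = (−33 + 20)/4 = −13/4.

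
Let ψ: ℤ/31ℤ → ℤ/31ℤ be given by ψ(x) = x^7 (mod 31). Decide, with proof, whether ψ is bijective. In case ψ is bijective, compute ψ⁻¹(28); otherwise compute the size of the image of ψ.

Since 31 is prime, the nonzero elements of ℤ/31ℤ form a cyclic group of order 30.
As gcd(7, 30) = 1, raising to the 7th power is a bijection on this group: if s^7 ≡ t^7 then (st^{−1})^7 = 1, and the only element of order dividing gcd(7, 30) = 1 is 1, so s = t.
With ψ(0) = 0 this makes ψ injective on all of ℤ/31ℤ, hence bijective (finite equal-size domain and codomain). In particular ψ is bijective.
Since ψ is bijective, we find the preimage of 28. The inverse of x ↦ x^7 on (ℤ/31ℤ)^× is x ↦ x^13, because 7·13 = 91 = 3·30 + 1 ≡ 1 (mod 30) and x^{30} = 1 for x ≠ 0 (Fermat). So ψ⁻¹(28) = 28^13 mod 31.
Repeated squaring mod 31: 28^1 ≡ 28, 28^2 ≡ 28² = 784 ≡ 9, 28^4 ≡ 9² = 81 ≡ 19, 28^8 ≡ 19² = 361 ≡ 20. Since 13 = 8 + 4 + 1, 28^13 ≡ 20·19·28: 20·19 = 380 ≡ 8, then 8·28 = 224 ≡ 7. So 28^13 ≡ 7 (mod 31).
Hence ψ⁻¹(28) = 7.

7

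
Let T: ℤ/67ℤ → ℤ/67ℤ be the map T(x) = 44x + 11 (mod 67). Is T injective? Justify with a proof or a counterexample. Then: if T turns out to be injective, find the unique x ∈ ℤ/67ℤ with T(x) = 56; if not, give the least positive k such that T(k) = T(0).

Recall: T is injective if T(x_1) = T(x_2) implies x_1 = x_2.
Suppose T(x_1) = T(x_2) in ℤ/67ℤ. Then 44x_1 + 11 ≡ 44x_2 + 11 (mod 67), thus 44(x_1 − x_2) ≡ 0 (mod 67).
Since gcd(44, 67) = 1, 44 is invertible modulo 67, hence x_1 − x_2 ≡ 0 (mod 67), i.e. x_1 = x_2.
Therefore T is injective.
We now compute 44⁻¹ mod 67 explicitly. Euclid's algorithm: 67 = 1·44 + 23, 44 = 1·23 + 21, 23 = 1·21 + 2, 21 = 10·2 + 1; back-substituting gives 1 = 32·44 − 21·67, so 44⁻¹ ≡ 32 (mod 67).
Since T is injective, we find T⁻¹(56): we need 44x ≡ 56 − 11 ≡ 45 (mod 67). Using 44⁻¹ = 32: x ≡ 32·45 = 1440 = 21·67 + 33, so x = 33.
Check: T(33) = 44·33 + 11 = 1463 = 21·67 + 56 ≡ 56 (mod 67).

33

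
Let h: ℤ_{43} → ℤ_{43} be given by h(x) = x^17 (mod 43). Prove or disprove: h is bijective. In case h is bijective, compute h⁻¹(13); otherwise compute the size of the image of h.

31

Since 43 is prime, the nonzero elements of ℤ_{43} form a cyclic group of order 42.
As gcd(17, 42) = 1, raising to the 17th power is a bijection on this group: if u^17 ≡ v^17 then (uv^{−1})^17 = 1, and the only element of order dividing gcd(17, 42) = 1 is 1, so u = v.
With h(0) = 0 this makes h injective on all of ℤ_{43}, hence bijective (finite equal-size domain and codomain). In particular h is bijective.
Since h is bijective, we find the preimage of 13. The inverse of x ↦ x^17 on (ℤ_{43})^× is x ↦ x^5, because 17·5 = 85 = 2·42 + 1 ≡ 1 (mod 42) and x^{42} = 1 for x ≠ 0 (Fermat). So h⁻¹(13) = 13^5 mod 43.
Repeated squaring mod 43: 13^1 ≡ 13, 13^2 ≡ 13² = 169 ≡ 40, 13^4 ≡ 40² = 1600 ≡ 9. Since 5 = 4 + 1, 13^5 ≡ 9·13: 9·13 = 117 ≡ 31. So 13^5 ≡ 31 (mod 43).
Hence h⁻¹(13) = 31.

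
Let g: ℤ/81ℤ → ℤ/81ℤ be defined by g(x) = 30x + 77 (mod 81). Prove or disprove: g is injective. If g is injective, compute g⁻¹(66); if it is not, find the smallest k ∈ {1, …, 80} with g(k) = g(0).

27

We have gcd(30, 81) = 3 > 1. Taking u = 0 and v = 27: g(0) = 77 and g(27) = 30·27 + 77 = 887 ≡ 77 (mod 81).
So g(0) = g(27) while 0 ≠ 27, thus g is not injective.
Since g is not injective, we find the least positive k with g(k) = g(0): this means 30k ≡ 0 (mod 81), i.e. 81 ∣ 30k. Since gcd(30, 81) = 3, dividing through by 3 this holds exactly when 27 ∣ 10k, and as gcd(10, 27) = 1, exactly when 27 ∣ k.
The smallest positive such k is 27.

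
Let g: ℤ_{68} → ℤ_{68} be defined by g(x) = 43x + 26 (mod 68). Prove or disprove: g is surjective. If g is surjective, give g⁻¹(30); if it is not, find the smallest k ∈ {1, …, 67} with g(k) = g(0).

8

Recall: g is surjective if every y in the codomain equals g(x) for some x in the domain.
Since gcd(43, 68) = 1, 43 is invertible modulo 68. Euclid's algorithm: 68 = 1·43 + 25, 43 = 1·25 + 18, 25 = 1·18 + 7, 18 = 2·7 + 4, 7 = 1·4 + 3, 4 = 1·3 + 1; back-substituting gives 1 = 19·43 − 12·68, so 43⁻¹ ≡ 19 (mod 68).
For any y ∈ ℤ_{68}, x = 19(y − 26) mod 68 satisfies g(x) = 43·19(y − 26) + 26 ≡ y (since 43·19 ≡ 1 mod 68). So every y has a preimage.
So g is surjective.
Since g is surjective, we compute g⁻¹(30): solve 43x + 26 ≡ 30 (mod 68), i.e. 43x ≡ 4 (mod 68).
Multiplying by 43⁻¹ = 19 gives x ≡ 19·4 = 76 = 1·68 + 8 ≡ 8 (mod 68).
Check: g(8) = 43·8 + 26 = 370 = 5·68 + 30 ≡ 30 (mod 68).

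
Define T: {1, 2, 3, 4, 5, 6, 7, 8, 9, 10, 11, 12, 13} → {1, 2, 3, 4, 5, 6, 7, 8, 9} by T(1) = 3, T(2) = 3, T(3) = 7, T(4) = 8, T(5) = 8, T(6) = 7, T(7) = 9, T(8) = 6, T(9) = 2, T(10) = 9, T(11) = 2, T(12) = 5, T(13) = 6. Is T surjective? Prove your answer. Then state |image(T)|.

No element maps to 1, so T is not surjective.
The image of T is {2, 3, 5, 6, 7, 8, 9}, which has 7 elements.

7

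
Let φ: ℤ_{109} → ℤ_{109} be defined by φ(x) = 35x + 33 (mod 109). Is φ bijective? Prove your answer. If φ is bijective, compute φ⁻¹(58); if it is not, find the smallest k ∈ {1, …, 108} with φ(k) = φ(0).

63

Recall: φ is injective if φ(s) = φ(t) implies s = t.
If φ(s) = φ(t), then 35s ≡ 35t (mod 109). Because gcd(35, 109) = 1, we may cancel 35 to get s ≡ t (mod 109).
We now compute 35⁻¹ mod 109 explicitly. Euclid's algorithm: 109 = 3·35 + 4, 35 = 8·4 + 3, 4 = 1·3 + 1; back-substituting gives 1 = 81·35 − 26·109, so 35⁻¹ ≡ 81 (mod 109).
For any y ∈ ℤ_{109}, x = 81(y − 33) mod 109 satisfies φ(x) = 35·81(y − 33) + 33 ≡ y (since 35·81 ≡ 1 mod 109). So every y has a preimage.
So φ is bijective.
Since φ is bijective, we compute φ⁻¹(58): solve 35x + 33 ≡ 58 (mod 109), i.e. 35x ≡ 25 (mod 109).
Multiplying by 35⁻¹ = 81 gives x ≡ 81·25 = 2025 = 18·109 + 63 ≡ 63 (mod 109).
Check: φ(63) = 35·63 + 33 = 2238 = 20·109 + 58 ≡ 58 (mod 109).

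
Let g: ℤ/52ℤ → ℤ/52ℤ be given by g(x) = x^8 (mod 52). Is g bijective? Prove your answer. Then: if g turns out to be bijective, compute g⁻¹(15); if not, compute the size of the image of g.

g(1) = 1^8 = 1.
g(5): Repeated squaring mod 52: 5^1 ≡ 5, 5^2 ≡ 5² = 25, 5^4 ≡ 25² = 625 ≡ 1, 5^8 ≡ 1² = 1. So 5^8 ≡ 1 (mod 52).
So g(1) = g(5) = 1 while 1 ≠ 5, thus g is not injective, hence not bijective.
Since g is not bijective, we determine |image(g)|. Computing x^8 mod 52 for each x (by repeated squaring, reducing mod 52 at every step), the values g(0), g(1), …, g(51) are: 0, 1, 48, 9, 16, 1, 16, 29, 40, 29, 48, 9, 40, 13, 40, 9, 48, 29, 40, 29, 16, 1, 16, 9, 48, 1, 0, 1, 48, 9, 16, 1, 16, 29, 40, 29, 48, 9, 40, 13, 40, 9, 48, 29, 40, 29, 16, 1, 16, 9, 48, 1.
The distinct values are {0, 1, 9, 13, 16, 29, 40, 48}; there are 8 of them.

8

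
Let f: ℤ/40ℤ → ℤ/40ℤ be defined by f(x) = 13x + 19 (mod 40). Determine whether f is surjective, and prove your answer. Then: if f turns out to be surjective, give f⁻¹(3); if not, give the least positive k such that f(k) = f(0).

Since gcd(13, 40) = 1, 13 is invertible modulo 40. Euclid's algorithm: 40 = 3·13 + 1; back-substituting gives 1 = 37·13 − 12·40, so 13⁻¹ ≡ 37 (mod 40).
Then y ↦ 37(y − 19) is a two-sided inverse to f, so every y ∈ ℤ/40ℤ has a preimage.
Therefore f is surjective.
Since f is surjective, we compute f⁻¹(3): solve 13x + 19 ≡ 3 (mod 40), i.e. 13x ≡ 24 (mod 40).
Multiplying by 13⁻¹ = 37 gives x ≡ 37·24 = 888 = 22·40 + 8 ≡ 8 (mod 40).
Check: f(8) = 13·8 + 19 = 123 = 3·40 + 3 ≡ 3 (mod 40).

8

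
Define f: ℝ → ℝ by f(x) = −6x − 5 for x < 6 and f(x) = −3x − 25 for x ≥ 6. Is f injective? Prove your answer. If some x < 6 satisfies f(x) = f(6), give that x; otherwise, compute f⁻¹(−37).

Both pieces are strictly decreasing (slopes −6 and −3), so each is injective on its own interval.
The left piece maps (−∞, 6) onto (−41, ∞); the right piece maps [6, ∞) onto (−∞, −43].
These images are disjoint, so no value is attained by both pieces. Hence f is injective.
Because the two images are disjoint, no x < 6 has f(x) = f(6), so we compute f⁻¹(−37): −37 lies in (−41, ∞), so solve −6x − 5 = −37: x = (−37 + 5)/(−6) = 16/3.

16/3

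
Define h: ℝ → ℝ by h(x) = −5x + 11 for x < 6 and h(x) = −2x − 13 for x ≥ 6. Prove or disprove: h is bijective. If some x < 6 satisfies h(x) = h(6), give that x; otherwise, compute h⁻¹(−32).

19/2

Both pieces are strictly decreasing (slopes −5 and −2), so each is injective on its own interval.
The left piece maps (−∞, 6) onto (−19, ∞); the right piece maps [6, ∞) onto (−∞, −25].
The images leave a gap (−19 has no preimage), so h is not surjective, hence not bijective.
Because the two images are disjoint, no x < 6 has h(x) = h(6), so we compute h⁻¹(−32): −32 lies in (−∞, −25], so solve −2x − 13 = −32: x = (−32 + 13)/(−2) = 19/2.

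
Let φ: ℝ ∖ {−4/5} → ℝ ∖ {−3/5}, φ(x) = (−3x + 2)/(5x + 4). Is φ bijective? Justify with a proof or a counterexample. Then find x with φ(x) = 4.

-14/23

Suppose φ(a) = φ(b). Cross-multiplying: (−3a + 2)(5b + 4) = (−3b + 2)(5a + 4).
Expanding both sides and cancelling the symmetric terms leaves −22·(a − b) = 0. Since −22 ≠ 0, a = b. Thus φ is injective.
For any y ≠ −3/5, solving y(5x + 4) = −3x + 2 for x gives a well-defined x ≠ −4/5. So φ is surjective.
Hence φ is bijective.
Solving φ(x) = 4: cross-multiplying gives −3x + 2 = 4(5x + 4), which rearranges to −23x = 14, so x = −14/23.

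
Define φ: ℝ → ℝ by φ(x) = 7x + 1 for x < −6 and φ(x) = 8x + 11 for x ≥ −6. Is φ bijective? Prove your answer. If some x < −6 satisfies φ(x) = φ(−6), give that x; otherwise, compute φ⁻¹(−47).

Both pieces are strictly increasing (slopes 7 and 8), so each is injective on its own interval.
The left piece maps (−∞, −6) onto (−∞, −41); the right piece maps [−6, ∞) onto [−37, ∞).
The images leave a gap (−41 has no preimage), so φ is not surjective, hence not bijective.
Because the two images are disjoint, no x < −6 has φ(x) = φ(−6), so we compute φ⁻¹(−47): −47 lies in (−∞, −41), so solve 7x + 1 = −47: x = (−47 − 1)/7 = −48/7.

-48/7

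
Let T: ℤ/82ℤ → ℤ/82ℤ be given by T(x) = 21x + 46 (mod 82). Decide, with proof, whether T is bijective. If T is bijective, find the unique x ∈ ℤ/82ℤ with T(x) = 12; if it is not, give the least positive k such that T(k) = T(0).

14

By definition, T is injective if T(a) = T(b) implies a = b.
Suppose T(a) = T(b) in ℤ/82ℤ. Then 21a + 46 ≡ 21b + 46 (mod 82), therefore 21(a − b) ≡ 0 (mod 82).
Since gcd(21, 82) = 1, 21 is invertible modulo 82, therefore a − b ≡ 0 (mod 82), i.e. a = b.
We now compute 21⁻¹ mod 82 explicitly. Euclid's algorithm: 82 = 3·21 + 19, 21 = 1·19 + 2, 19 = 9·2 + 1; back-substituting gives 1 = 43·21 − 11·82, so 21⁻¹ ≡ 43 (mod 82).
For any y ∈ ℤ/82ℤ, x = 43(y − 46) mod 82 satisfies T(x) = 21·43(y − 46) + 46 ≡ y (since 21·43 ≡ 1 mod 82). So every y has a preimage.
Hence T is bijective.
Since T is bijective, we compute T⁻¹(12): solve 21x + 46 ≡ 12 (mod 82), i.e. 21x ≡ 48 (mod 82).
Multiplying by 21⁻¹ = 43 gives x ≡ 43·48 = 2064 = 25·82 + 14 ≡ 14 (mod 82).
Check: T(14) = 21·14 + 46 = 340 = 4·82 + 12 ≡ 12 (mod 82).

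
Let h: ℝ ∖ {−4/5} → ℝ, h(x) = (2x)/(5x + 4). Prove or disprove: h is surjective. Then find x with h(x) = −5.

-20/27

If h(x) = 2/5, cross-multiplying gives 5(2x) = 2(5x + 4), which simplifies to 0 = 8 — false.  So 2/5 has no preimage and h is not surjective.
Solving h(x) = −5: cross-multiplying gives 2x = −5(5x + 4), which rearranges to 27x = −20, so x = −20/27.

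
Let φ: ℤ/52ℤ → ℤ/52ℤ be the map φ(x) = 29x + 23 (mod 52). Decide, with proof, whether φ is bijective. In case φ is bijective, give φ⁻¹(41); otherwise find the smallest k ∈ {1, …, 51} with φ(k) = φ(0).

If φ(u) = φ(v), then 29u ≡ 29v (mod 52). Because gcd(29, 52) = 1, we may cancel 29 to get u ≡ v (mod 52).
We now compute 29⁻¹ mod 52 explicitly. Euclid's algorithm: 52 = 1·29 + 23, 29 = 1·23 + 6, 23 = 3·6 + 5, 6 = 1·5 + 1; back-substituting gives 1 = 9·29 − 5·52, so 29⁻¹ ≡ 9 (mod 52).
For any y ∈ ℤ/52ℤ, x = 9(y − 23) mod 52 satisfies φ(x) = 29·9(y − 23) + 23 ≡ y (since 29·9 ≡ 1 mod 52). So every y has a preimage.
Therefore φ is bijective.
Since φ is bijective, we compute φ⁻¹(41): solve 29x + 23 ≡ 41 (mod 52), i.e. 29x ≡ 18 (mod 52).
Multiplying by 29⁻¹ = 9 gives x ≡ 9·18 = 162 = 3·52 + 6 ≡ 6 (mod 52).
Check: φ(6) = 29·6 + 23 = 197 = 3·52 + 41 ≡ 41 (mod 52).

6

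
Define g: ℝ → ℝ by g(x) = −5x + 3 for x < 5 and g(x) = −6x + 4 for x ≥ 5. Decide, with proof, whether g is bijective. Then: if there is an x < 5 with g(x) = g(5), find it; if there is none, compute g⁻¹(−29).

Both pieces are strictly decreasing (slopes −5 and −6), so each is injective on its own interval.
The left piece maps (−∞, 5) onto (−22, ∞); the right piece maps [5, ∞) onto (−∞, −26].
The images leave a gap (−22 has no preimage), so g is not surjective, hence not bijective.
Because the two images are disjoint, no x < 5 has g(x) = g(5), so we compute g⁻¹(−29): −29 lies in (−∞, −26], so solve −6x + 4 = −29: x = (−29 − 4)/(−6) = 11/2.

11/2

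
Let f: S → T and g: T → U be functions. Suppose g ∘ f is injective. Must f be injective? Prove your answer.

injective

Suppose f(s) = f(t). Applying g: (g ∘ f)(s) = (g ∘ f)(t). Since g ∘ f is injective, s = t. Thus f is injective.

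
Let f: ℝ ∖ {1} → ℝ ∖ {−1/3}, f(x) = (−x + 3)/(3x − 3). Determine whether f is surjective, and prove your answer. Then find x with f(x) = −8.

21/23

For any y ≠ −1/3, solving y(3x − 3) = −x + 3 for x gives a well-defined x ≠ 1. So f is surjective.
Solving f(x) = −8: cross-multiplying gives −x + 3 = −8(3x − 3), which rearranges to 23x = 21, so x = 21/23.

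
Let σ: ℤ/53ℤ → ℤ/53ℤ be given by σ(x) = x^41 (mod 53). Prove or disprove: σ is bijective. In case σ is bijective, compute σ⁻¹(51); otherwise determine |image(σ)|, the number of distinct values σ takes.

22

Since 53 is prime, the nonzero elements of ℤ/53ℤ form a cyclic group of order 52.
As gcd(41, 52) = 1, raising to the 41st power is a bijection on this group: if x_1^41 ≡ x_2^41 then (x_1x_2^{−1})^41 = 1, and the only element of order dividing gcd(41, 52) = 1 is 1, so x_1 = x_2.
With σ(0) = 0 this makes σ injective on all of ℤ/53ℤ, hence bijective (finite equal-size domain and codomain). In particular σ is bijective.
Since σ is bijective, we find the preimage of 51. The inverse of x ↦ x^41 on (ℤ/53ℤ)^× is x ↦ x^33, because 41·33 = 1353 = 26·52 + 1 ≡ 1 (mod 52) and x^{52} = 1 for x ≠ 0 (Fermat). So σ⁻¹(51) = 51^33 mod 53.
Repeated squaring mod 53: 51^1 ≡ 51, 51^2 ≡ 51² = 2601 ≡ 4, 51^4 ≡ 4² = 16, 51^8 ≡ 16² = 256 ≡ 44, 51^16 ≡ 44² = 1936 ≡ 28, 51^32 ≡ 28² = 784 ≡ 42. Since 33 = 32 + 1, 51^33 ≡ 42·51: 42·51 = 2142 ≡ 22. So 51^33 ≡ 22 (mod 53).
Hence σ⁻¹(51) = 22.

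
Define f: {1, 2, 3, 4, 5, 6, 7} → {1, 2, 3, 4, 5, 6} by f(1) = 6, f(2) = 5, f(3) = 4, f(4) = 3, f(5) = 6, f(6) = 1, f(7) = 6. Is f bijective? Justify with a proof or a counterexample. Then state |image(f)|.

f(1) = 6 = f(5) with 1 ≠ 5, so f is not injective, hence not bijective.
The image of f is {1, 3, 4, 5, 6}, which has 5 elements.

5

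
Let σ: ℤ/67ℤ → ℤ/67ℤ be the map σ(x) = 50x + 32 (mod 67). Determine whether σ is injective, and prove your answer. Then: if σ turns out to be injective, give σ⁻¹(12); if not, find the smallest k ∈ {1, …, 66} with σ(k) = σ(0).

Suppose σ(a) = σ(b) in ℤ/67ℤ. Then 50a + 32 ≡ 50b + 32 (mod 67), hence 50(a − b) ≡ 0 (mod 67).
Since gcd(50, 67) = 1, 50 is invertible modulo 67, therefore a − b ≡ 0 (mod 67), i.e. a = b.
So σ is injective.
We now compute 50⁻¹ mod 67 explicitly. Euclid's algorithm: 67 = 1·50 + 17, 50 = 2·17 + 16, 17 = 1·16 + 1; back-substituting gives 1 = 63·50 − 47·67, so 50⁻¹ ≡ 63 (mod 67).
Since σ is injective, we compute σ⁻¹(12): solve 50x + 32 ≡ 12 (mod 67), i.e. 50x ≡ 47 (mod 67).
Multiplying by 50⁻¹ = 63 gives x ≡ 63·47 = 2961 = 44·67 + 13 ≡ 13 (mod 67).
Check: σ(13) = 50·13 + 32 = 682 = 10·67 + 12 ≡ 12 (mod 67).

13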